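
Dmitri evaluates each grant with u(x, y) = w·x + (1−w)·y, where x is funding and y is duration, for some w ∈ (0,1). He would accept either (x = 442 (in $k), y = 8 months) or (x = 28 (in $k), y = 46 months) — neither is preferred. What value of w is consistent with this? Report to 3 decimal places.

u(442,8) = u(28,46) means w·442 + (1−w)·8 = w·28 + (1−w)·46.
Rearranging, 414·w − 38·(1−w) = 0.
So w/(1−w) = 38/414 = 0.0918, giving w = 38/(414+38) = 0.084.

w = 0.084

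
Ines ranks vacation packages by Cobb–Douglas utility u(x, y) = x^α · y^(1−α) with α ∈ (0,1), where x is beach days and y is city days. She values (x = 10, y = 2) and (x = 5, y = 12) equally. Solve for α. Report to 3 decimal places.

α ≈ 0.721

Set the two utilities equal: 10^α·2^(1−α) = 5^α·12^(1−α).
Rearrange to (10/5)^α = (12/2)^(1−α) and take logs: α·0.693147 = (1−α)·1.791759.
With A = 0.693147 and B = 1.791759: α·A = (1−α)·B, so α = B/(A+B) = 1.791759/2.484906 ≈ 0.721.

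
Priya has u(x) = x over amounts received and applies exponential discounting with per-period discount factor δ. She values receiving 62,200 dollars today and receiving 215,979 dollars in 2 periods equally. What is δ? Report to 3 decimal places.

Indifference means u(62200) = δ^2 · u(215979), so δ^2 = u(62200)/u(215979).
With u(x) = x: δ^2 = 62200/215979 = 0.28799.
So δ = 0.28799^(1/2) ≈ 0.537.

δ ≈ 0.537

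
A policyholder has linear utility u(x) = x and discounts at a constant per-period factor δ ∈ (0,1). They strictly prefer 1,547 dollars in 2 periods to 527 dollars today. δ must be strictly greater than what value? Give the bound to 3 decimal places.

Comparing present values: 527 < δ^2·1547.
Hence δ^2 > 527/1547 = 0.34066, and x ↦ x^(1/2) is increasing on (0,∞).
δ > (527/1547)^(1/2) ≈ 0.584.

δ > 0.584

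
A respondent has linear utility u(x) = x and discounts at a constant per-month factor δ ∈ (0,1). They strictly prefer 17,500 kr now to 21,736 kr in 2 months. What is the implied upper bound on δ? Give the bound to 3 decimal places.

Comparing present values: 17500 > δ^2·21736.
Hence δ^2 < 17500/21736 = 0.80512, and x ↦ x^(1/2) is increasing on (0,∞).
δ < (17500/21736)^(1/2) ≈ 0.897.

δ < 0.897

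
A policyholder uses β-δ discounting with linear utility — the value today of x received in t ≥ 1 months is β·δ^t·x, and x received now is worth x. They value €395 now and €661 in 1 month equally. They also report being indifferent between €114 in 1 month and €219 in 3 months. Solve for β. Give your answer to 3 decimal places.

β ≈ 0.828

The second indifference involves only future payoffs, so β cancels: β·δ^1·114 = β·δ^3·219, giving δ^2 = 114/219 = 0.52055, so δ = 0.72149.
The first indifference: 395 = β·δ·661, so β = 395/(δ·661) = 395/(0.72149·661) ≈ 0.828.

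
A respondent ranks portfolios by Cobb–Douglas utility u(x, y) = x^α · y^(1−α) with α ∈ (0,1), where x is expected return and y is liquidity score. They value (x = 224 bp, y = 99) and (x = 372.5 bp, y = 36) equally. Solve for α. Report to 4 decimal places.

α ≈ 0.6654

Indifference: 224^α · 99^(1−α) = 372.5^α · 36^(1−α).
(224/372.5)^α = (36/99)^(1−α); take logs: α·ln(224/372.5) = (1−α)·ln(36/99), i.e. α·-0.5085910 = (1−α)·-1.0116009.
Thus α·(-1.5201919) = -1.0116009, so α = -1.0116009/-1.5201919 ≈ 0.6654.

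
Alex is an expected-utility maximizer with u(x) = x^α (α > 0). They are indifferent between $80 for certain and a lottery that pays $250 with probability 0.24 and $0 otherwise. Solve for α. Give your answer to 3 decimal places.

α ≈ 1.252

EU(lottery) = 0.24·250^α + 0.76·0 = 0.24·250^α.
Setting u(80) equal to that: 80^α = 0.24·250^α ⇒ (80/250)^α = 0.24.
Take logs: α = ln 0.24 / ln(80/250) ≈ 1.25248.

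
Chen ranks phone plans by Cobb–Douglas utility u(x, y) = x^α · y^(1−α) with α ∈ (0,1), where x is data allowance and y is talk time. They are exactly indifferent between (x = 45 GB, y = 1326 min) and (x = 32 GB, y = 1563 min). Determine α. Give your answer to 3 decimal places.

Set the two utilities equal: 45^α·1326^(1−α) = 32^α·1563^(1−α).
Rearrange to (45/32)^α = (1563/1326)^(1−α) and take logs: α·0.340927 = (1−α)·0.164440.
So α/(1−α) = (0.164440)/(0.340927) = 0.482332, and α = 0.482332/1.482332 ≈ 0.325.

α ≈ 0.325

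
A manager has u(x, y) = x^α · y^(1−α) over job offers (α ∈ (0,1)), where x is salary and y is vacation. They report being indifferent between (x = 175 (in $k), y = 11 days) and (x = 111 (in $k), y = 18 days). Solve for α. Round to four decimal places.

α ≈ 0.5196

Set the two utilities equal: 175^α·11^(1−α) = 111^α·18^(1−α).
(175/111)^α = (18/11)^(1−α); take logs: α·ln(175/111) = (1−α)·ln(18/11), i.e. α·0.4552558 = (1−α)·0.4924765.
With A = 0.4552558 and B = 0.4924765: α·A = (1−α)·B, so α = B/(A+B) = 0.4924765/0.9477323 ≈ 0.5196.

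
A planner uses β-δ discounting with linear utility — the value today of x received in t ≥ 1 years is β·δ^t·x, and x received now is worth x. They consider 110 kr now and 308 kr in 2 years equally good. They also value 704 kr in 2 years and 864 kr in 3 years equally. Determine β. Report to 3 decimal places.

Both payoffs in the second observation are in the future, so β drops out: δ^2·704 = δ^3·864 ⇒ δ = 704/864 = 0.81481.
Now use the now-vs-future pair: 110 = β·δ^2·308 gives β = 110/(0.66392·308) ≈ 0.538.

β ≈ 0.538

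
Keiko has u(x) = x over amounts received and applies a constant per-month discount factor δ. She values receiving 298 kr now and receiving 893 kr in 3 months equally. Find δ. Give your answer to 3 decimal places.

Indifference means u(298) = δ^3 · u(893), so δ^3 = u(298)/u(893).
With u(x) = x: δ^3 = 298/893 = 0.33371.
Hence δ = (0.33371)^(1/3) = 0.69362.

δ ≈ 0.694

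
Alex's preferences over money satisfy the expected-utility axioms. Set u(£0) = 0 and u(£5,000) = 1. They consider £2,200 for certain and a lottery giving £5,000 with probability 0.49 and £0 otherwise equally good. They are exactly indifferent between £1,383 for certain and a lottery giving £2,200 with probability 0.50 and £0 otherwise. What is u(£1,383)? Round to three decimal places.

0.245

First, u(£2,200) = 0.49·u(£5,000) + 0.51·u(£0) = 0.49.
Then u(£1,383) = 0.50·u(£2,200) + 0.50·u(£0) = 0.50·0.49 + 0.50·0.00 = 0.2450.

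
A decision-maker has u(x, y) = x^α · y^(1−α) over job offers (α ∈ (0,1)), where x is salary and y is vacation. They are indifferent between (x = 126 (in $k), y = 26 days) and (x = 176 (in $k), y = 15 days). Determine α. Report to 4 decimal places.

α ≈ 0.6220

The Cobb–Douglas utilities coincide, so 126^α·26^(1−α) = 176^α·15^(1−α).
(126/176)^α = (15/26)^(1−α); take logs: α·ln(126/176) = (1−α)·ln(15/26), i.e. α·-0.3342021 = (1−α)·-0.5500463.
So α/(1−α) = (-0.5500463)/(-0.3342021) = 1.6458493, and α = 1.6458493/2.6458493 ≈ 0.6220.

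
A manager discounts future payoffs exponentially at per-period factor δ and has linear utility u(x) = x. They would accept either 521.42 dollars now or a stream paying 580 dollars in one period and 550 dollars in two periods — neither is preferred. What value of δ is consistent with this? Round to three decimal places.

δ ≈ 0.580

Present value of the stream is 580·δ + 550·δ². Indifference gives 580δ + 550δ² = 521.42.
That is, 550δ² + 580δ − 521.42 = 0, a quadratic in δ.
By the quadratic formula (taking the positive root), δ = (−580 + √1483524.00) / 1100 ≈ 0.580.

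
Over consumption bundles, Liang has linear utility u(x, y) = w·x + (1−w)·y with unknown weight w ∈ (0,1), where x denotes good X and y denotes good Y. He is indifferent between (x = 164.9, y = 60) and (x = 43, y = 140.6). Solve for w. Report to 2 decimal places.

w = 0.40

u(164.9,60) = u(43,140.6) means w·164.9 + (1−w)·60 = w·43 + (1−w)·140.6.
Rearranging, 121.9·w − 80.6·(1−w) = 0.
Hence w = 80.6/(121.9+80.6) = 80.6/202.5 = 0.40.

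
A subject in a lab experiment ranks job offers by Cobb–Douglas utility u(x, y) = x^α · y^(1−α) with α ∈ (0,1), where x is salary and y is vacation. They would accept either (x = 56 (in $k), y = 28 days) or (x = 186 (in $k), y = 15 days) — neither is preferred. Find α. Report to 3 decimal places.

α ≈ 0.342

Indifference: 56^α · 28^(1−α) = 186^α · 15^(1−α).
Rearrange to (56/186)^α = (15/28)^(1−α) and take logs: α·-1.200395 = (1−α)·-0.624154.
So α/(1−α) = (-0.624154)/(-1.200395) = 0.519957, and α = 0.519957/1.519957 ≈ 0.342.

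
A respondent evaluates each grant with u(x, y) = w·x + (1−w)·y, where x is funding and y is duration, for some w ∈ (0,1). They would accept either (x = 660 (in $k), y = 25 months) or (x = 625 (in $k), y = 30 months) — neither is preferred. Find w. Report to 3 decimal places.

Indifference: w·660 + (1−w)·25 = w·625 + (1−w)·30.
w·(660−625) = (1−w)·(30−25), i.e. w·35 = (1−w)·5.
So w/(1−w) = 5/35 = 0.1429, giving w = 5/(35+5) = 0.125.

w = 0.125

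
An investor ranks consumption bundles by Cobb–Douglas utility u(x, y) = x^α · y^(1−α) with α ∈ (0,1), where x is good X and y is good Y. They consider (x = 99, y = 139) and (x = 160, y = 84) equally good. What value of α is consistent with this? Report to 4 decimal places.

α ≈ 0.5120

The Cobb–Douglas utilities coincide, so 99^α·139^(1−α) = 160^α·84^(1−α).
Taking logs: α·ln 99 + (1−α)·ln 139 = α·ln 160 + (1−α)·ln 84, i.e. α·-0.4800540 = (1−α)·-0.5036571.
Thus α·(-0.9837111) = -0.5036571, so α = -0.5036571/-0.9837111 ≈ 0.5120.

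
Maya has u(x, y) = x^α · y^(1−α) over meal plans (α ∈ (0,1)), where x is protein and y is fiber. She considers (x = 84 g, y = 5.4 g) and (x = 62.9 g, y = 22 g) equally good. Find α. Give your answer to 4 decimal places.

α ≈ 0.8292

Indifference: 84^α · 5.4^(1−α) = 62.9^α · 22^(1−α).
(84/62.9)^α = (22/5.4)^(1−α); take logs: α·ln(84/62.9) = (1−α)·ln(22/5.4), i.e. α·0.2892706 = (1−α)·1.4046435.
So α/(1−α) = (1.4046435)/(0.2892706) = 4.8558115, and α = 4.8558115/5.8558115 ≈ 0.8292.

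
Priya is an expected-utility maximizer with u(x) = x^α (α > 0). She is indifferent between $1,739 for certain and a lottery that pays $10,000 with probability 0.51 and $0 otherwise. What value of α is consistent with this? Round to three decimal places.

Since u(0) = 0, the lottery's EU is 0.51·10000^α.
Indifference: 1739^α = 0.51·10000^α, so (1739/10000)^α = 0.51.
Take logs: α = ln 0.51 / ln(1739/10000) ≈ 0.38493.

α ≈ 0.385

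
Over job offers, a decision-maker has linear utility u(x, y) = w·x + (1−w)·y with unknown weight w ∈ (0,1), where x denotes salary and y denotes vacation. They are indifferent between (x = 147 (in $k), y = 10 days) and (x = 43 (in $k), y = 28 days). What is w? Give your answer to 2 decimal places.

Indifference: w·147 + (1−w)·10 = w·43 + (1−w)·28.
Collecting terms: w·104 = (1−w)·18.
So w/(1−w) = 18/104 = 0.1731, giving w = 18/(104+18) = 0.15.

w = 0.15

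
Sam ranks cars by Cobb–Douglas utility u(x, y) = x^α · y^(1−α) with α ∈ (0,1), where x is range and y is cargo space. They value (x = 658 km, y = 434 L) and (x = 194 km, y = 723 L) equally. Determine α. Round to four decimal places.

Indifference: 658^α · 434^(1−α) = 194^α · 723^(1−α).
(658/194)^α = (723/434)^(1−α); take logs: α·ln(658/194) = (1−α)·ln(723/434), i.e. α·1.2213468 = (1−α)·0.5103647.
Thus α·(1.7317115) = 0.5103647, so α = 0.5103647/1.7317115 ≈ 0.2947.

α ≈ 0.2947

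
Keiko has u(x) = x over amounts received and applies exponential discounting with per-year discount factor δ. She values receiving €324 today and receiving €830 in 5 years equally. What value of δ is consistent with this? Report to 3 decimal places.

δ ≈ 0.829

Equating discounted utilities: u(324) = δ^5·u(830) ⇒ δ^5 = u(324)/u(830).
With u(x) = x: δ^5 = 324/830 = 0.39036.
Hence δ = (0.39036)^(1/5) = 0.82850.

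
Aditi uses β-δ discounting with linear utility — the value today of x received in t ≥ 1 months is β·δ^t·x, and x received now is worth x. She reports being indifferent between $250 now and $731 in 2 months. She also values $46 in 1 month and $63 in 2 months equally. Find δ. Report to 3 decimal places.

From the later pair, β·δ^1·46 = β·δ^2·63; dividing through, δ = 46/63 = 0.73016.

δ ≈ 0.730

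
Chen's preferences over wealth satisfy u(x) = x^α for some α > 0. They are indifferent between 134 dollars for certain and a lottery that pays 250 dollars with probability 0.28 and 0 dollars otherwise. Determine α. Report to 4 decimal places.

The lottery's expected utility is 0.28·u(250) + 0.72·u(0) = 0.28·250^α (since u(0) = 0 for α > 0).
Setting u(134) equal to that: 134^α = 0.28·250^α ⇒ (134/250)^α = 0.28.
α = ln(0.28) / ln(134/250) = -1.2729657/-0.6236211 ≈ 2.0412.

α ≈ 2.0412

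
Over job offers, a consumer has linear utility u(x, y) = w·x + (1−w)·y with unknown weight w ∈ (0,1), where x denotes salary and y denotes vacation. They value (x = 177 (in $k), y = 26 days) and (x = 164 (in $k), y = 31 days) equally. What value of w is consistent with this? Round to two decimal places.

Indifference: w·177 + (1−w)·26 = w·164 + (1−w)·31.
Rearranging, 13·w − 5·(1−w) = 0.
The marginal rate of substitution is 5/13, so w = 5/(13+5) = 0.28.

w = 0.28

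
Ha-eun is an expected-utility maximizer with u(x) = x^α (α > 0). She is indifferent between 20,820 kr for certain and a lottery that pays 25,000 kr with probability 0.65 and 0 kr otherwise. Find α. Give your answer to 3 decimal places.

α ≈ 2.354

Since u(0) = 0, the lottery's EU is 0.65·25000^α.
Equating: 20820^α = 0.65·25000^α, i.e. 0.8328^α = 0.65.
α = ln(0.65) / ln(20820/25000) = -0.430783/-0.182962 ≈ 2.354.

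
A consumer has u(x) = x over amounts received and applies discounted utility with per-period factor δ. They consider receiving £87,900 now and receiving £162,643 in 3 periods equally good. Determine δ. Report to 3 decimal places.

δ ≈ 0.815

The payoff in 3 periods is discounted by δ^3, so u(87900) = δ^3·u(162643) and δ^3 = u(87900)/u(162643).
With u(x) = x: δ^3 = 87900/162643 = 0.54045.
So δ = 0.54045^(1/3) ≈ 0.815.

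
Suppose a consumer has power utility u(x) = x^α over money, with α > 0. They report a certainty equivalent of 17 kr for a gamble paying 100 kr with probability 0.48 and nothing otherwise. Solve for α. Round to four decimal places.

α ≈ 0.4142

The lottery's expected utility is 0.48·u(100) + 0.52·u(0) = 0.48·100^α (since u(0) = 0 for α > 0).
Setting u(17) equal to that: 17^α = 0.48·100^α ⇒ (17/100)^α = 0.48.
Taking logs: α·ln(17/100) = ln(0.48), so α = -0.7339692 / -1.7719568 ≈ 0.4142.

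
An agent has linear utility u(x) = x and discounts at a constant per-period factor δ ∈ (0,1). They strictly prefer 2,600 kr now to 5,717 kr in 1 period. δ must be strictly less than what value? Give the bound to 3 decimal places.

Comparing present values: 2600 > δ·5717.
Dividing through by 5717 gives δ < 0.45478.

δ < 0.455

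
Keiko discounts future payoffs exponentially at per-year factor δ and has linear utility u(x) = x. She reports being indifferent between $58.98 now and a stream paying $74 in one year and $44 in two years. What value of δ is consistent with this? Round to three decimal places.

Equating present values: 58.98 = 74δ + 44δ².
That is, 44δ² + 74δ − 58.98 = 0, a quadratic in δ.
By the quadratic formula (taking the positive root), δ = (−74 + √15856.48) / 88 ≈ 0.590.

δ ≈ 0.590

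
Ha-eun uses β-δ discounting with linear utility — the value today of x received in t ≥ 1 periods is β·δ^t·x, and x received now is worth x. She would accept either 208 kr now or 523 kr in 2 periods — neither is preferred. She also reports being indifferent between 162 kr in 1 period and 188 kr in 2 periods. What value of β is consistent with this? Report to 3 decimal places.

The second indifference involves only future payoffs, so β cancels: β·δ^1·162 = β·δ^2·188, giving δ = 162/188 = 0.86170.
The first indifference: 208 = β·δ^2·523, so β = 208/(δ^2·523) = 208/(0.74253·523) ≈ 0.536.

β ≈ 0.536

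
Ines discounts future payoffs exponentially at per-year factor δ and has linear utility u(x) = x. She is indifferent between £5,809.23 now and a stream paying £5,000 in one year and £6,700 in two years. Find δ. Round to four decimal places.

Present value of the stream is 5000·δ + 6700·δ². Indifference gives 5000δ + 6700δ² = 5809.23.
So 6700δ² + 5000δ − 5809.23 = 0.
The positive root is δ = [−5000 + √(5000² + 4·6700·5809.23)] / (2·6700) = (−5000 + 13442.000)/13400 ≈ 0.6300.

δ ≈ 0.6300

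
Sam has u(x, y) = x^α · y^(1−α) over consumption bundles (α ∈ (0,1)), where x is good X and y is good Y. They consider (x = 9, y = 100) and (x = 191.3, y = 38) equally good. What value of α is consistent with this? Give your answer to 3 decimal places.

The Cobb–Douglas utilities coincide, so 9^α·100^(1−α) = 191.3^α·38^(1−α).
(9/191.3)^α = (38/100)^(1−α); take logs: α·ln(9/191.3) = (1−α)·ln(38/100), i.e. α·-3.056618 = (1−α)·-0.967584.
Thus α·(-4.024202) = -0.967584, so α = -0.967584/-4.024202 ≈ 0.240.

α ≈ 0.240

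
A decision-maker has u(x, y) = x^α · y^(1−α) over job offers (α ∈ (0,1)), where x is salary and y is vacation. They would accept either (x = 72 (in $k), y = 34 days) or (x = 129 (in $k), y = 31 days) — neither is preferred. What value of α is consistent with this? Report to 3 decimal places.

α ≈ 0.137

The Cobb–Douglas utilities coincide, so 72^α·34^(1−α) = 129^α·31^(1−α).
Rearrange to (72/129)^α = (31/34)^(1−α) and take logs: α·-0.583146 = (1−α)·-0.092373.
Thus α·(-0.675519) = -0.092373, so α = -0.092373/-0.675519 ≈ 0.137.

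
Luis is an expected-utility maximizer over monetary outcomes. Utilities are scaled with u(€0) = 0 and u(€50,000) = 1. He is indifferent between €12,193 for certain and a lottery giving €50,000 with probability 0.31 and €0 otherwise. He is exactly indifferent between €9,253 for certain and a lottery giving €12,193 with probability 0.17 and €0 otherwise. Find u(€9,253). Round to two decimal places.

0.05

The first gamble pins u(€12,193): it must equal 0.31·1 + 0.69·0 = 0.31.
The second indifference gives u(€9,253) = 0.17·u(€12,193) + 0.83·u(€0) = 0.17·0.31 + 0.83·0.00 = 0.0527.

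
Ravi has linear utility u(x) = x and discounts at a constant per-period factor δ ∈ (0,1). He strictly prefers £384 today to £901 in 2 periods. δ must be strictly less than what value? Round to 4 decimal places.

δ < 0.6528

The preference means 384 > δ^2·901.
So δ^2 < 384/901 = 0.42619; taking the square root of both positive sides preserves the inequality.
δ < (384/901)^(1/2) ≈ 0.6528.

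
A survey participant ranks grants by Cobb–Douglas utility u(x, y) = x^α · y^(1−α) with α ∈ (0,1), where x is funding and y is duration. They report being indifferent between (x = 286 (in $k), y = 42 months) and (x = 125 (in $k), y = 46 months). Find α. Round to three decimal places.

The Cobb–Douglas utilities coincide, so 286^α·42^(1−α) = 125^α·46^(1−α).
Rearrange to (286/125)^α = (46/42)^(1−α) and take logs: α·0.827678 = (1−α)·0.090972.
With A = 0.827678 and B = 0.090972: α·A = (1−α)·B, so α = B/(A+B) = 0.090972/0.918650 ≈ 0.099.

α ≈ 0.099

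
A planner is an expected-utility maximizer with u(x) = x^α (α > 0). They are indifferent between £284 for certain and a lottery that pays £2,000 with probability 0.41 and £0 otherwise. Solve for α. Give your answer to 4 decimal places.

α ≈ 0.4568

Since u(0) = 0, the lottery's EU is 0.41·2000^α.
Equating: 284^α = 0.41·2000^α, i.e. 0.1420^α = 0.41.
α = ln(0.41) / ln(284/2000) = -0.8915981/-1.9519282 ≈ 0.4568.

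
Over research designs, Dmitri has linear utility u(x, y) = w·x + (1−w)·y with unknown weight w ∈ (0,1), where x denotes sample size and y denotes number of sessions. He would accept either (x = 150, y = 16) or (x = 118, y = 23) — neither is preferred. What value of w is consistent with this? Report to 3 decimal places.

u(150,16) = u(118,23) means w·150 + (1−w)·16 = w·118 + (1−w)·23.
Rearranging, 32·w − 7·(1−w) = 0.
So w/(1−w) = 7/32 = 0.2188, giving w = 7/(32+7) = 0.179.

w = 0.179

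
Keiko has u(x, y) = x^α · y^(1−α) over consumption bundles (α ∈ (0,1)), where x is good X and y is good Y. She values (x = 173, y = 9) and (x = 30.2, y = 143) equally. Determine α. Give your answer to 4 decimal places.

α ≈ 0.6131

Set the two utilities equal: 173^α·9^(1−α) = 30.2^α·143^(1−α).
Taking logs: α·ln 173 + (1−α)·ln 9 = α·ln 30.2 + (1−α)·ln 143, i.e. α·1.7454497 = (1−α)·2.7656201.
So α/(1−α) = (2.7656201)/(1.7454497) = 1.5844742, and α = 1.5844742/2.5844742 ≈ 0.6131.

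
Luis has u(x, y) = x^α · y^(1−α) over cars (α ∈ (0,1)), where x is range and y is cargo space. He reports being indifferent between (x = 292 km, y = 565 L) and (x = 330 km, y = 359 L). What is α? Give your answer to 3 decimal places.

Indifference: 292^α · 565^(1−α) = 330^α · 359^(1−α).
(292/330)^α = (359/565)^(1−α); take logs: α·ln(292/330) = (1−α)·ln(359/565), i.e. α·-0.122339 = (1−α)·-0.453503.
With A = -0.122339 and B = -0.453503: α·A = (1−α)·B, so α = B/(A+B) = -0.453503/-0.575842 ≈ 0.788.

α ≈ 0.788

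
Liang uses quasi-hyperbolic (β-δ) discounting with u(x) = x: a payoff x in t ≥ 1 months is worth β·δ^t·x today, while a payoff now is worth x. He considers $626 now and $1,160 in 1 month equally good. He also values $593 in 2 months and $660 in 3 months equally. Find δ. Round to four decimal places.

The second indifference involves only future payoffs, so β cancels: β·δ^2·593 = β·δ^3·660, giving δ = 593/660 = 0.89848.

δ ≈ 0.8985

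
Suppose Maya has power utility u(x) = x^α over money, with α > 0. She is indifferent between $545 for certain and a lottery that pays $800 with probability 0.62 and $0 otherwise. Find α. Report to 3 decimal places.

EU(lottery) = 0.62·800^α + 0.38·0 = 0.62·800^α.
Indifference: 545^α = 0.62·800^α, so (545/800)^α = 0.62.
Take logs: α = ln 0.62 / ln(545/800) ≈ 1.24545.

α ≈ 1.245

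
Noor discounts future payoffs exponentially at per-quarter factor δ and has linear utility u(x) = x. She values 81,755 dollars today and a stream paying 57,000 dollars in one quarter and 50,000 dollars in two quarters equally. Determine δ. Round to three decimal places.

The stream is worth 57000δ + 50000δ² today, so 57000δ + 50000δ² = 81755.
Rearranged: 50000δ² + 57000δ − 81755 = 0.
The positive root is δ = [−57000 + √(57000² + 4·50000·81755)] / (2·50000) = (−57000 + 140000.000)/100000 ≈ 0.830.

δ ≈ 0.830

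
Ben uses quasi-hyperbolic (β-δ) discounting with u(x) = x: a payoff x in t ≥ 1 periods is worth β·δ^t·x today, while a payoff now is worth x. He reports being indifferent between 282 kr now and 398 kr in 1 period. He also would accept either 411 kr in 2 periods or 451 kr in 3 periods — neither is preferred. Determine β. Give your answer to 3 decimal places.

The second indifference involves only future payoffs, so β cancels: β·δ^2·411 = β·δ^3·451, giving δ = 411/451 = 0.91131.
Substituting δ into 282 = β·δ·398: β = 282/(362.701) ≈ 0.778.

β ≈ 0.778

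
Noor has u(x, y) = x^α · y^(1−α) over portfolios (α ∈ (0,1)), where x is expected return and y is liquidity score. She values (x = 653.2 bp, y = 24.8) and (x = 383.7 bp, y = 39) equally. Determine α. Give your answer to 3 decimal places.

Set the two utilities equal: 653.2^α·24.8^(1−α) = 383.7^α·39^(1−α).
Taking logs: α·ln 653.2 + (1−α)·ln 24.8 = α·ln 383.7 + (1−α)·ln 39, i.e. α·0.532022 = (1−α)·0.452718.
So α/(1−α) = (0.452718)/(0.532022) = 0.850938, and α = 0.850938/1.850938 ≈ 0.460.

α ≈ 0.460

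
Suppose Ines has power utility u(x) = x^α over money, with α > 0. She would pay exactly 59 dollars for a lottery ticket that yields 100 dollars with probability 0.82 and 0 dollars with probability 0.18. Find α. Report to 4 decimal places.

α ≈ 0.3761

Since u(0) = 0, the lottery's EU is 0.82·100^α.
Setting u(59) equal to that: 59^α = 0.82·100^α ⇒ (59/100)^α = 0.82.
Take logs: α = ln 0.82 / ln(59/100) ≈ 0.376116.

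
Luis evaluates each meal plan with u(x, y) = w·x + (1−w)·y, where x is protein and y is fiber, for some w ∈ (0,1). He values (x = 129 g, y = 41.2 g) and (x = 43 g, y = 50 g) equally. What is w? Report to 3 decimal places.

w = 0.093

u(129,41.2) = u(43,50) means w·129 + (1−w)·41.2 = w·43 + (1−w)·50.
Rearranging, 86·w − 8.8·(1−w) = 0.
The marginal rate of substitution is 8.8/86, so w = 8.8/(86+8.8) = 0.093.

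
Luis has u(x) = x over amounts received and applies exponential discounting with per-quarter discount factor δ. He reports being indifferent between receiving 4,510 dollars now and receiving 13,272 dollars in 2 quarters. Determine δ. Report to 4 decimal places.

δ ≈ 0.5829

The payoff in 2 quarters is discounted by δ^2, so u(4510) = δ^2·u(13272) and δ^2 = u(4510)/u(13272).
With u(x) = x: δ^2 = 4510/13272 = 0.33981.
Hence δ = (0.33981)^(1/2) = 0.582935.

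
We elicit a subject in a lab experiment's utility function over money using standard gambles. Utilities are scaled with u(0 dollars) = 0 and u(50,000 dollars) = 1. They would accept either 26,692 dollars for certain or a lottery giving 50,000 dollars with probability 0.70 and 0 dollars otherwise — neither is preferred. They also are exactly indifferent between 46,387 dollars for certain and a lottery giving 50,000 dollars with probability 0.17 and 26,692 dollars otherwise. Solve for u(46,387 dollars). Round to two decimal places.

The first gamble pins u(26,692 dollars): it must equal 0.70·1 + 0.30·0 = 0.70.
Then u(46,387 dollars) = 0.17·u(50,000 dollars) + 0.83·u(26,692 dollars) = 0.17·1.00 + 0.83·0.70 = 0.7510.

0.75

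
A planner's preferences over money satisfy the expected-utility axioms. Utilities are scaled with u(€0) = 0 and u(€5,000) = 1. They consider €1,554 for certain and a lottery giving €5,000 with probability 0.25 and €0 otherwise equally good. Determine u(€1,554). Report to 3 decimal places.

u(€1,554) equals the lottery's expected utility: 0.25·1 + 0.75·0 = 0.25.

0.250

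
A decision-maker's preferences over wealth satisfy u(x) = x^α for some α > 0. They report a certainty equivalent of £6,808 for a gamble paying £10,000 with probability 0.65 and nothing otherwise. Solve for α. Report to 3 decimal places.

α ≈ 1.120

The lottery's expected utility is 0.65·u(10000) + 0.35·u(0) = 0.65·10000^α (since u(0) = 0 for α > 0).
Setting u(6808) equal to that: 6808^α = 0.65·10000^α ⇒ (6808/10000)^α = 0.65.
Taking logs: α·ln(6808/10000) = ln(0.65), so α = -0.430783 / -0.384487 ≈ 1.120.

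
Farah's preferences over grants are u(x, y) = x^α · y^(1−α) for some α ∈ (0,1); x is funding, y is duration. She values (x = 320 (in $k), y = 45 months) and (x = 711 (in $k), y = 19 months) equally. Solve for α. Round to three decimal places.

Set the two utilities equal: 320^α·45^(1−α) = 711^α·19^(1−α).
Rearrange to (320/711)^α = (19/45)^(1−α) and take logs: α·-0.798351 = (1−α)·-0.862224.
With A = -0.798351 and B = -0.862224: α·A = (1−α)·B, so α = B/(A+B) = -0.862224/-1.660575 ≈ 0.519.

α ≈ 0.519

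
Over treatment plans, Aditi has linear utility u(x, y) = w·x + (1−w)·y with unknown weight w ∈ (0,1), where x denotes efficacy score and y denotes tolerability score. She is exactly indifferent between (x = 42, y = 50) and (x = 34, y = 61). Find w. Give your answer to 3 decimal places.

w = 0.579

Indifference: w·42 + (1−w)·50 = w·34 + (1−w)·61.
w·(42−34) = (1−w)·(61−50), i.e. w·8 = (1−w)·11.
The marginal rate of substitution is 11/8, so w = 11/(8+11) = 0.579.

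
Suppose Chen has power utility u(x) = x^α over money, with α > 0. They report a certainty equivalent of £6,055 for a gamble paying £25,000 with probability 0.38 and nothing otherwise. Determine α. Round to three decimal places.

Since u(0) = 0, the lottery's EU is 0.38·25000^α.
Indifference: 6055^α = 0.38·25000^α, so (6055/25000)^α = 0.38.
Taking logs: α·ln(6055/25000) = ln(0.38), so α = -0.967584 / -1.417991 ≈ 0.682.

α ≈ 0.682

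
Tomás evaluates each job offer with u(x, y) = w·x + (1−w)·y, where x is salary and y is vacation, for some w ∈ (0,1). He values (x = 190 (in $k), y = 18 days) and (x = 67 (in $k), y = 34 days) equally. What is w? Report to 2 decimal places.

w = 0.12

Equating utilities: w·190 + (1−w)·18 = w·67 + (1−w)·34.
w·(190−67) = (1−w)·(34−18), i.e. w·123 = (1−w)·16.
So w/(1−w) = 16/123 = 0.1301, giving w = 16/(123+16) = 0.12.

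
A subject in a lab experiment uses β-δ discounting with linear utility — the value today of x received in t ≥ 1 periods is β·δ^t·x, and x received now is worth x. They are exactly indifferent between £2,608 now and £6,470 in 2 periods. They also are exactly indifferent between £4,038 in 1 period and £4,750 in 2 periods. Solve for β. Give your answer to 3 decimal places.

β ≈ 0.558

From the later pair, β·δ^1·4038 = β·δ^2·4750; dividing through, δ = 4038/4750 = 0.85011.
The first indifference: 2608 = β·δ^2·6470, so β = 2608/(δ^2·6470) = 2608/(0.72268·6470) ≈ 0.558.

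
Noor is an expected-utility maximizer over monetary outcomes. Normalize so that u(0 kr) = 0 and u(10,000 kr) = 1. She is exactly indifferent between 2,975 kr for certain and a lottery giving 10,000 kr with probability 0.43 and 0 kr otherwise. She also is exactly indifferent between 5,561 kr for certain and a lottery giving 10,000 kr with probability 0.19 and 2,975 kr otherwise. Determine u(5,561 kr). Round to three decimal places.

From the first indifference, u(2,975 kr) = 0.43·u(10,000 kr) + 0.57·u(0 kr) = 0.43·1 + 0.57·0 = 0.43.
Then u(5,561 kr) = 0.19·u(10,000 kr) + 0.81·u(2,975 kr) = 0.19·1.00 + 0.81·0.43 = 0.5383.

0.538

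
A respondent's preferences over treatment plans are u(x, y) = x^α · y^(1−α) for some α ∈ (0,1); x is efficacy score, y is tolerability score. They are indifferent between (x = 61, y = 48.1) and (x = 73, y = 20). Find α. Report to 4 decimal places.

Set the two utilities equal: 61^α·48.1^(1−α) = 73^α·20^(1−α).
Rearrange to (61/73)^α = (20/48.1)^(1−α) and take logs: α·-0.1795856 = (1−α)·-0.8775499.
Thus α·(-1.0571355) = -0.8775499, so α = -0.8775499/-1.0571355 ≈ 0.8301.

α ≈ 0.8301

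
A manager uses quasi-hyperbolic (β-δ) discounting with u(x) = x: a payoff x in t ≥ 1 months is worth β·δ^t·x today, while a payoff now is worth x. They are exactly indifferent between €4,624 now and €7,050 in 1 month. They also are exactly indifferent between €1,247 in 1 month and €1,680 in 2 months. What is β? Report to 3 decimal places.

Both payoffs in the second observation are in the future, so β drops out: δ^1·1247 = δ^2·1680 ⇒ δ = 1247/1680 = 0.74226.
Substituting δ into 4624 = β·δ·7050: β = 4624/(5232.946) ≈ 0.884.

β ≈ 0.884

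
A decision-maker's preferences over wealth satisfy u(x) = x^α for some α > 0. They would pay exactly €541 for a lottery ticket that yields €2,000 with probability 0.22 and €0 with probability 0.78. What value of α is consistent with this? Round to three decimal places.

α ≈ 1.158

Since u(0) = 0, the lottery's EU is 0.22·2000^α.
Equating: 541^α = 0.22·2000^α, i.e. 0.2705^α = 0.22.
Take logs: α = ln 0.22 / ln(541/2000) ≈ 1.15805.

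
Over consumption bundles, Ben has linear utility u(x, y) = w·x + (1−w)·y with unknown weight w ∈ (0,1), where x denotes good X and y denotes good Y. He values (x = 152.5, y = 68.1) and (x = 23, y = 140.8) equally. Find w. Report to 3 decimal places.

u(152.5,68.1) = u(23,140.8) means w·152.5 + (1−w)·68.1 = w·23 + (1−w)·140.8.
w·(152.5−23) = (1−w)·(140.8−68.1), i.e. w·129.5 = (1−w)·72.7.
So w/(1−w) = 72.7/129.5 = 0.5614, giving w = 72.7/(129.5+72.7) = 0.360.

w = 0.360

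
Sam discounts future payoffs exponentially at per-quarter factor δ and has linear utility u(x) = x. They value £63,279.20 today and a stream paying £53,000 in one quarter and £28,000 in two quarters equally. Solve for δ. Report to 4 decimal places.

Present value of the stream is 53000·δ + 28000·δ². Indifference gives 53000δ + 28000δ² = 63279.20.
Rearranged: 28000δ² + 53000δ − 63279.20 = 0.
By the quadratic formula (taking the positive root), δ = (−53000 + √9896270400.00) / 56000 ≈ 0.8300.

δ ≈ 0.8300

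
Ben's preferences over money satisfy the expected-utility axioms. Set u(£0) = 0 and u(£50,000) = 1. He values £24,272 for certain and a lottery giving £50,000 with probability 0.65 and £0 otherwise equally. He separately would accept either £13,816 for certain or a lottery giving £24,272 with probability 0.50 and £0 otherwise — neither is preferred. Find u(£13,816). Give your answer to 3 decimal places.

The first gamble pins u(£24,272): it must equal 0.65·1 + 0.35·0 = 0.65.
The second indifference gives u(£13,816) = 0.50·u(£24,272) + 0.50·u(£0) = 0.50·0.65 + 0.50·0.00 = 0.3250.

0.325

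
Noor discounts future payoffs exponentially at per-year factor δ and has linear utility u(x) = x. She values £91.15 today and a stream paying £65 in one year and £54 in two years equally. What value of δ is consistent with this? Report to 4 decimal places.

Equating present values: 91.15 = 65δ + 54δ².
That is, 54δ² + 65δ − 91.15 = 0, a quadratic in δ.
By the quadratic formula (taking the positive root), δ = (−65 + √23913.40) / 108 ≈ 0.8300.

δ ≈ 0.8300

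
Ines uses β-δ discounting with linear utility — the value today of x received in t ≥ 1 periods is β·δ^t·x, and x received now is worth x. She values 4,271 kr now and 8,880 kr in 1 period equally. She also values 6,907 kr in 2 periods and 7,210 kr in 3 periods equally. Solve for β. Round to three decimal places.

β ≈ 0.502

Both payoffs in the second observation are in the future, so β drops out: δ^2·6907 = δ^3·7210 ⇒ δ = 6907/7210 = 0.95798.
The first indifference: 4271 = β·δ·8880, so β = 4271/(δ·8880) = 4271/(0.95798·8880) ≈ 0.502.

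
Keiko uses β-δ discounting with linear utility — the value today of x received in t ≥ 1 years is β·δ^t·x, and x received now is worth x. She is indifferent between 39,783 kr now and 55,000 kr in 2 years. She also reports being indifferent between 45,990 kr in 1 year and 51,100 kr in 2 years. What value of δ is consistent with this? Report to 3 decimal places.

Both payoffs in the second observation are in the future, so β drops out: δ^1·45990 = δ^2·51100 ⇒ δ = 45990/51100 = 0.90000.

δ ≈ 0.900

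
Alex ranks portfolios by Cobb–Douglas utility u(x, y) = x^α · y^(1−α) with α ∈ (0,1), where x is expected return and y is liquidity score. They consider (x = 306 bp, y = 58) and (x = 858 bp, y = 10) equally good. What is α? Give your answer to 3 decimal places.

Set the two utilities equal: 306^α·58^(1−α) = 858^α·10^(1−α).
Taking logs: α·ln 306 + (1−α)·ln 58 = α·ln 858 + (1−α)·ln 10, i.e. α·-1.031019 = (1−α)·-1.757858.
So α/(1−α) = (-1.757858)/(-1.031019) = 1.704971, and α = 1.704971/2.704971 ≈ 0.630.

α ≈ 0.630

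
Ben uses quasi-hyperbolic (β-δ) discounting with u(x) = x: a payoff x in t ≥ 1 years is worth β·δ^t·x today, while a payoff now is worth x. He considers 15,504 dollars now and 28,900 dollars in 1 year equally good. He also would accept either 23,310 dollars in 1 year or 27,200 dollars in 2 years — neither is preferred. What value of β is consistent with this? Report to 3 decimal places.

β ≈ 0.626

Both payoffs in the second observation are in the future, so β drops out: δ^1·23310 = δ^2·27200 ⇒ δ = 23310/27200 = 0.85699.
The first indifference: 15504 = β·δ·28900, so β = 15504/(δ·28900) = 15504/(0.85699·28900) ≈ 0.626.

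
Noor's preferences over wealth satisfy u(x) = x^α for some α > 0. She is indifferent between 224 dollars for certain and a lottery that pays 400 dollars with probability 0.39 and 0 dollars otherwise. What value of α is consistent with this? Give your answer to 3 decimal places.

The lottery's expected utility is 0.39·u(400) + 0.61·u(0) = 0.39·400^α (since u(0) = 0 for α > 0).
Indifference: 224^α = 0.39·400^α, so (224/400)^α = 0.39.
Take logs: α = ln 0.39 / ln(224/400) ≈ 1.62397.

α ≈ 1.624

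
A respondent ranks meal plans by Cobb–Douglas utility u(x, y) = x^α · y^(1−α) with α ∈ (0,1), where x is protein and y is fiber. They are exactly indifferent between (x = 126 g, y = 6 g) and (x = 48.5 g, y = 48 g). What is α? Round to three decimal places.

The Cobb–Douglas utilities coincide, so 126^α·6^(1−α) = 48.5^α·48^(1−α).
Rearrange to (126/48.5)^α = (48/6)^(1−α) and take logs: α·0.954718 = (1−α)·2.079442.
Thus α·(3.034160) = 2.079442, so α = 2.079442/3.034160 ≈ 0.685.

α ≈ 0.685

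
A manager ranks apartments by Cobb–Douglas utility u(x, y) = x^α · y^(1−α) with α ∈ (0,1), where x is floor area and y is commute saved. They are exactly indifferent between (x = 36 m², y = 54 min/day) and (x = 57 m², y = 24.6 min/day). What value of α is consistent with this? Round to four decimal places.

Indifference: 36^α · 54^(1−α) = 57^α · 24.6^(1−α).
(36/57)^α = (24.6/54)^(1−α); take logs: α·ln(36/57) = (1−α)·ln(24.6/54), i.e. α·-0.4595323 = (1−α)·-0.7862376.
With A = -0.4595323 and B = -0.7862376: α·A = (1−α)·B, so α = B/(A+B) = -0.7862376/-1.2457699 ≈ 0.6311.

α ≈ 0.6311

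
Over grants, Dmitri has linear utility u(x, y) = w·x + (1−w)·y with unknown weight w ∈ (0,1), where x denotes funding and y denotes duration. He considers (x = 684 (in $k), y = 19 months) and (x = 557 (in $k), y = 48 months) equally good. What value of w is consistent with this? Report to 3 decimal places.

Indifference: w·684 + (1−w)·19 = w·557 + (1−w)·48.
Collecting terms: w·127 = (1−w)·29.
Hence w = 29/(127+29) = 29/156 = 0.186.

w = 0.186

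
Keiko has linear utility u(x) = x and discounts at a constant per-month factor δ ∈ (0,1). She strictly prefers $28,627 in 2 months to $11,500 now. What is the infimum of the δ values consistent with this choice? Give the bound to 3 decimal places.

The preference means 11500 < δ^2·28627.
Hence δ^2 > 11500/28627 = 0.40172, and x ↦ x^(1/2) is increasing on (0,∞).
δ > (11500/28627)^(1/2) ≈ 0.634.

δ > 0.634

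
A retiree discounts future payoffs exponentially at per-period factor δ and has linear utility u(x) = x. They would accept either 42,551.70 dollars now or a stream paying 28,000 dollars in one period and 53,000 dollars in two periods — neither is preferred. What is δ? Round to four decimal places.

Equating present values: 42551.70 = 28000δ + 53000δ².
Rearranged: 53000δ² + 28000δ − 42551.70 = 0.
By the quadratic formula (taking the positive root), δ = (−28000 + √9804960400.00) / 106000 ≈ 0.6700.

δ ≈ 0.6700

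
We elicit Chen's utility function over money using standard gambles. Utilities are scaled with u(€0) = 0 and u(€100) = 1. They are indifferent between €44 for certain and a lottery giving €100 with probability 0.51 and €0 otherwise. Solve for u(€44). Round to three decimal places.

By the standard-gamble method, u(€44) is just the indifference probability on the best outcome: 0.51.

0.510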